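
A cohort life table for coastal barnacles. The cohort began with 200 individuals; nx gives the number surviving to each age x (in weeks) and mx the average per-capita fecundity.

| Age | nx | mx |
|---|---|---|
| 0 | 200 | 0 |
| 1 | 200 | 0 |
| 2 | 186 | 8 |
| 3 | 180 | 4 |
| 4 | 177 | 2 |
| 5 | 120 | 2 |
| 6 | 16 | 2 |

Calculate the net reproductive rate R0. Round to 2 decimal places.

14.17

lx = nx/n0 = nx/200: 1, 1, 0.93, 0.9, 0.885, 0.6, 0.08
lx·mx by age: 0, 0, 7.44, 3.6, 1.77, 1.2, 0.16
R0 = Σ lx·mx = 14.17 → 14.17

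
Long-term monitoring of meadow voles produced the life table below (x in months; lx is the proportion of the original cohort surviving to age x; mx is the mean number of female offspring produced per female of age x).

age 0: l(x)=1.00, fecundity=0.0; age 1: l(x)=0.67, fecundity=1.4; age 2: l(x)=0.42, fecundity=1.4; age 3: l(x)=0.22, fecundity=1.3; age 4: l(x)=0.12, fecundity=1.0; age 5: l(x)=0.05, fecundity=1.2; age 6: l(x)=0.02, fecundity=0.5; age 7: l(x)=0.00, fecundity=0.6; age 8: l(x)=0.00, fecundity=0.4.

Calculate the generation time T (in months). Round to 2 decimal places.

lx·mx: 0, 0.938, 0.588, 0.286, 0.12, 0.06, 0.01, 0, 0 → R0 = 2.002
x·lx·mx: 0, 0.938, 1.176, 0.858, 0.48, 0.3, 0.06, 0, 0 → Σ = 3.812
T = 3.812 / 2.002 = 1.904096… → 1.90

1.90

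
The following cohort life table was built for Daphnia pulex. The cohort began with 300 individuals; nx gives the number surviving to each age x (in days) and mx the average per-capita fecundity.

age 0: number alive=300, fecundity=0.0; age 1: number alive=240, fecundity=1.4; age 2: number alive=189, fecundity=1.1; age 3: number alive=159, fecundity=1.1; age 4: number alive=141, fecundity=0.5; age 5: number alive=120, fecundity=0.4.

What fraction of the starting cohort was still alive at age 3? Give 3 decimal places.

0.530

l_3 = n_3/n_0 = 159/300 = 0.53 → 0.530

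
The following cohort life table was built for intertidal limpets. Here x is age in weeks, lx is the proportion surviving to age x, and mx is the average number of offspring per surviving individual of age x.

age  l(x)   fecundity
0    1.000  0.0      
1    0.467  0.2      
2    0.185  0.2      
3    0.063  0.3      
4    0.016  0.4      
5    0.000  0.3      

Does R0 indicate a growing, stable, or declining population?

R0 = Σ lx·mx = 0 + 0.0934 + 0.037 + 0.0189 + 0.0064 + 0 = 0.1557
R0 < 1, so the population is declining.

declining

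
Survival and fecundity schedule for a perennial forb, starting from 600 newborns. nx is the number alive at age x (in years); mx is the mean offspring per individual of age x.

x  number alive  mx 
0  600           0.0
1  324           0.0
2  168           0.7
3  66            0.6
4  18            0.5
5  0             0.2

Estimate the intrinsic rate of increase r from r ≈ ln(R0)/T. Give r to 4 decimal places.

-0.5471

lx = nx/n0 = nx/600: 1, 0.54, 0.28, 0.11, 0.03, 0
R0 = Σ lx·mx = 0 + 0 + 0.196 + 0.066 + 0.015 + 0 = 0.277
Σ x·lx·mx = 0.65; T = 0.65/0.277 = 2.34657…
r ≈ ln(R0)/T = ln(0.277)/2.34657… = -0.54707… → -0.5471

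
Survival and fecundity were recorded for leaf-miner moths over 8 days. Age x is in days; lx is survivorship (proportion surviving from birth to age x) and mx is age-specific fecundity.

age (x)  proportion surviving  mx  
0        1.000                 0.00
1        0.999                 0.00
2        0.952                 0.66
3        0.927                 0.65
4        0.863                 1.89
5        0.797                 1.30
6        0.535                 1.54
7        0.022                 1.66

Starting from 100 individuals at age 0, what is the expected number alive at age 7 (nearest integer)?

Expected survivors = N0 · l_7 = 100 × 0.022 = 2.2 → 2

2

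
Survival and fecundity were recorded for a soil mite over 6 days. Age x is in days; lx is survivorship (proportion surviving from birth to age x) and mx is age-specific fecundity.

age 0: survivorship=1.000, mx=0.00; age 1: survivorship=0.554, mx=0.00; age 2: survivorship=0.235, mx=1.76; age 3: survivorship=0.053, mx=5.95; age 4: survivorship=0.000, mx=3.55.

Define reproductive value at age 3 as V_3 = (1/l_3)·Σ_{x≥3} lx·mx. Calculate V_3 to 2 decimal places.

5.95

lx·mx for x ≥ 3: 0.31535, 0 → sum = 0.31535
V_3 = 0.31535 / l_3 = 0.31535 / 0.053 = 5.95 → 5.95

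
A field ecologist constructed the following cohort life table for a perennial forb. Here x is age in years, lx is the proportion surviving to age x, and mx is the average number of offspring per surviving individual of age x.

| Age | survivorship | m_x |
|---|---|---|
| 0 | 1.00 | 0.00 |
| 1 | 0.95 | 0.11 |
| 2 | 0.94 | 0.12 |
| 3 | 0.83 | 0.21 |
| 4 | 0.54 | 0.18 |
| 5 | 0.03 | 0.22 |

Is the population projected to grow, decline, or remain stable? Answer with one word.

R0 = Σ lx·mx = 0 + 0.1045 + 0.1128 + 0.1743 + 0.0972 + 0.0066 = 0.4954
R0 < 1, so the population is declining.

declining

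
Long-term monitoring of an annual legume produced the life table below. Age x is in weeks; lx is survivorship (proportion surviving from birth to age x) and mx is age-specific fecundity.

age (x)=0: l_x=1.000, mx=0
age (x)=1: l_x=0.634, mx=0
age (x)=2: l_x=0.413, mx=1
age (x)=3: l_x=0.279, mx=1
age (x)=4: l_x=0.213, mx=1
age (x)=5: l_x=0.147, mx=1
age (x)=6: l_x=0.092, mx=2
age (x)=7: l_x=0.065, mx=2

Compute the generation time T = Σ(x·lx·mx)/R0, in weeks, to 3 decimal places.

lx·mx: 0, 0, 0.413, 0.279, 0.213, 0.147, 0.184, 0.13 → R0 = 1.366
x·lx·mx: 0, 0, 0.826, 0.837, 0.852, 0.735, 1.104, 0.91 → Σ = 5.264
T = 5.264 / 1.366 = 3.853587… → 3.854

3.854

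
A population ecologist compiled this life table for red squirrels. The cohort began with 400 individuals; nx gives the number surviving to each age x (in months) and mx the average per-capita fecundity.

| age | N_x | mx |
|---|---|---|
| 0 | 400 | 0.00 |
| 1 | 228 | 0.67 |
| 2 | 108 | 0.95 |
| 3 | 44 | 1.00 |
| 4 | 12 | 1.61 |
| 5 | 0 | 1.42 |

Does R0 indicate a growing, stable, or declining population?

lx = nx/n0 = nx/400: 1, 0.57, 0.27, 0.11, 0.03, 0
R0 = Σ lx·mx = 0 + 0.3819 + 0.2565 + 0.11 + 0.0483 + 0 = 0.7967
R0 < 1, so the population is declining.

declining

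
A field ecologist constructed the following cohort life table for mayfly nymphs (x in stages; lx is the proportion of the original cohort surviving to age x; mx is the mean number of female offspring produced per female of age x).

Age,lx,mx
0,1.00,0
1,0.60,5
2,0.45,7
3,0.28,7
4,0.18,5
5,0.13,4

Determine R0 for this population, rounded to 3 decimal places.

lx·mx by age: 0, 3, 3.15, 1.96, 0.9, 0.52
R0 = Σ lx·mx = 9.53 → 9.530

9.530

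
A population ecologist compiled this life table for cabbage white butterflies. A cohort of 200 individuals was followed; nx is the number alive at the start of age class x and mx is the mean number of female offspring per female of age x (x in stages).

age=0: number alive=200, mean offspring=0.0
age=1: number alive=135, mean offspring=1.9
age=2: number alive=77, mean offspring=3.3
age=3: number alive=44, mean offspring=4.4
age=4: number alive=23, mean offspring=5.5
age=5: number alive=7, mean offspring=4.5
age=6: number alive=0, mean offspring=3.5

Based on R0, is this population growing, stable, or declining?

lx = nx/n0 = nx/200: 1, 0.675, 0.385, 0.22, 0.115, 0.035, 0
R0 = Σ lx·mx = 0 + 1.2825 + 1.2705 + 0.968 + 0.6325 + 0.1575 + 0 = 4.311
R0 > 1, so the population is growing.

growing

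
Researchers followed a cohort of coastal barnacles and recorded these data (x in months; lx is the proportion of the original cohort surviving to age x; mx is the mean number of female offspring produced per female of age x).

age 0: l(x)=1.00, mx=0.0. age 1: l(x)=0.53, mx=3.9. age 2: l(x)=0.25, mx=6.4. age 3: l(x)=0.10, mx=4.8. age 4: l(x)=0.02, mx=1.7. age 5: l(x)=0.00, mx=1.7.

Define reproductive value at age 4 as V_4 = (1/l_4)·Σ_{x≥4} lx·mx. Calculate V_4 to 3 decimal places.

lx·mx for x ≥ 4: 0.034, 0 → sum = 0.034
V_4 = 0.034 / l_4 = 0.034 / 0.02 = 1.7 → 1.700

1.700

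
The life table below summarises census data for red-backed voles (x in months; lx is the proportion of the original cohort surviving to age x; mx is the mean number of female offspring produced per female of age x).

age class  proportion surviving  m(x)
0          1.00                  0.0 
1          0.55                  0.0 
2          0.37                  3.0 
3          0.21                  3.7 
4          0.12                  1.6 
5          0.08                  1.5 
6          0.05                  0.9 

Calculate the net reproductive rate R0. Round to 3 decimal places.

lx·mx by age: 0, 0, 1.11, 0.777, 0.192, 0.12, 0.045
R0 = Σ lx·mx = 2.244 → 2.244

2.244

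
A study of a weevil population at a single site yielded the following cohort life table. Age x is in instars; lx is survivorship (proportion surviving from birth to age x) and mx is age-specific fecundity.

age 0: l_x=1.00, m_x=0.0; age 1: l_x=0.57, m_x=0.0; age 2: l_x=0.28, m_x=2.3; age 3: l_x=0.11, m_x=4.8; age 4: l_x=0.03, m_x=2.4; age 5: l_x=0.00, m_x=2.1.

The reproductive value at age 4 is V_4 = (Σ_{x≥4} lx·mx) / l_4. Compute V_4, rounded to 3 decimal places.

2.400

lx·mx for x ≥ 4: 0.072, 0 → sum = 0.072
V_4 = 0.072 / l_4 = 0.072 / 0.03 = 2.4 → 2.400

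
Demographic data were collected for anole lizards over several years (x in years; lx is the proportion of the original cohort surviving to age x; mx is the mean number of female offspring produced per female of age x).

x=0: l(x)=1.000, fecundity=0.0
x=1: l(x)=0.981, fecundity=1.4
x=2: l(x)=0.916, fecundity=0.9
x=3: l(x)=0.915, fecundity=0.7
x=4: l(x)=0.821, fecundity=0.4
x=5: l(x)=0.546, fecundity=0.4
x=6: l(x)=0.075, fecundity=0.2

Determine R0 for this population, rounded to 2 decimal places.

lx·mx by age: 0, 1.3734, 0.8244, 0.6405, 0.3284, 0.2184, 0.015
R0 = Σ lx·mx = 3.4001 → 3.40

3.40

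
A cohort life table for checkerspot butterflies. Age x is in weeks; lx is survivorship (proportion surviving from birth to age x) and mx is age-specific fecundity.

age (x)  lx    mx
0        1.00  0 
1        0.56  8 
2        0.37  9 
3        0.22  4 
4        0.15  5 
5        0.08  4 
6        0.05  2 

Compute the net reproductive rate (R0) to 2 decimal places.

9.86

lx·mx by age: 0, 4.48, 3.33, 0.88, 0.75, 0.32, 0.1
R0 = Σ lx·mx = 9.86 → 9.86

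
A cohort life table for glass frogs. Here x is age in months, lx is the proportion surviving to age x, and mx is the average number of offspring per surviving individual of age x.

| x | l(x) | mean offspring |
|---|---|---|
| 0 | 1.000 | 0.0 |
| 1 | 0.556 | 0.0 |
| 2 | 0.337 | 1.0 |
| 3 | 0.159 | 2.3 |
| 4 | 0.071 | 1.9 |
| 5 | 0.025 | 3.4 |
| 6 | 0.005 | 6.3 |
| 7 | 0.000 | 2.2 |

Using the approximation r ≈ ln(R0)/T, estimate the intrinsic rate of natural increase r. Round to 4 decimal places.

R0 = Σ lx·mx = 0 + 0 + 0.337 + 0.3657 + 0.1349 + 0.085 + 0.0315 + 0 = 0.9541
Σ x·lx·mx = 2.9247; T = 2.9247/0.9541 = 3.0654…
r ≈ ln(R0)/T = ln(0.9541)/3.0654… = -0.015328… → -0.0153

-0.0153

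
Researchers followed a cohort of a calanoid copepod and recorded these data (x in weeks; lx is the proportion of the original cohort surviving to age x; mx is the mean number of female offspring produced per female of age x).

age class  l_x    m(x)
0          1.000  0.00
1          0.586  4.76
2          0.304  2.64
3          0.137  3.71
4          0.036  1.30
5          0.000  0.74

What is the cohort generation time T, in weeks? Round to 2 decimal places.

lx·mx: 0, 2.78936, 0.80256, 0.50827, 0.0468, 0 → R0 = 4.14699
x·lx·mx: 0, 2.78936, 1.60512, 1.52481, 0.1872, 0 → Σ = 6.10649
T = 6.10649 / 4.14699 = 1.472511… → 1.47

1.47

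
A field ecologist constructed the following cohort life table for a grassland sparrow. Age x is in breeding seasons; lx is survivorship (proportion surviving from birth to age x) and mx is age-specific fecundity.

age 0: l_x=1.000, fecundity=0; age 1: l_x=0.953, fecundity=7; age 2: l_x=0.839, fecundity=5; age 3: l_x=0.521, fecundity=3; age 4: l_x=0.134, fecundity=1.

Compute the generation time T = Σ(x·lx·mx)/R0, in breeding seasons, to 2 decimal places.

lx·mx: 0, 6.671, 4.195, 1.563, 0.134 → R0 = 12.563
x·lx·mx: 0, 6.671, 8.39, 4.689, 0.536 → Σ = 20.286
T = 20.286 / 12.563 = 1.614742… → 1.61

1.61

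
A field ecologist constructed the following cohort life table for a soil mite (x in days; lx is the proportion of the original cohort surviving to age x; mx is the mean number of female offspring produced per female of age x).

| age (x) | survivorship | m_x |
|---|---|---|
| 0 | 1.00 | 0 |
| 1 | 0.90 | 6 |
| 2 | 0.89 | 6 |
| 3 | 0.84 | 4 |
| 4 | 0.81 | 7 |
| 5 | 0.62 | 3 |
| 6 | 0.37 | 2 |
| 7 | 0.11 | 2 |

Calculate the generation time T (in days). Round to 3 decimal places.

2.838

lx·mx: 0, 5.4, 5.34, 3.36, 5.67, 1.86, 0.74, 0.22 → R0 = 22.59
x·lx·mx: 0, 5.4, 10.68, 10.08, 22.68, 9.3, 4.44, 1.54 → Σ = 64.12
T = 64.12 / 22.59 = 2.838424… → 2.838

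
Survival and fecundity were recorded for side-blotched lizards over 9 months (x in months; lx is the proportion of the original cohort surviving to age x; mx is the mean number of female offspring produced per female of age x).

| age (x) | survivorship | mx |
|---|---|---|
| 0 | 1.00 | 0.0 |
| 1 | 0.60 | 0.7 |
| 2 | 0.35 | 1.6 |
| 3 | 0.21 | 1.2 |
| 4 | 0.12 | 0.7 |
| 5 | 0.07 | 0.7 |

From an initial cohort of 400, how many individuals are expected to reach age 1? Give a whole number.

240

Expected survivors = N0 · l_1 = 400 × 0.60 = 240 → 240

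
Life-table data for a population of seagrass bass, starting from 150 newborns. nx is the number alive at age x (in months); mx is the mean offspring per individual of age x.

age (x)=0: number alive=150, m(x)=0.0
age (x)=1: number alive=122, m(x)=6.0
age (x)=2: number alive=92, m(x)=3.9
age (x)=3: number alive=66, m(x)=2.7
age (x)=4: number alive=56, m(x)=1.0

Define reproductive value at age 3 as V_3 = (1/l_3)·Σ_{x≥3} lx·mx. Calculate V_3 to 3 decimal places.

3.548

lx = nx/n0 = nx/150: 1, 0.81333…, 0.61333…, 0.44, 0.37333…
lx·mx for x ≥ 3: 1.188, 0.373333… → sum = 1.561333…
V_3 = 1.561333… / l_3 = 1.561333… / 0.44 = 3.548485… → 3.548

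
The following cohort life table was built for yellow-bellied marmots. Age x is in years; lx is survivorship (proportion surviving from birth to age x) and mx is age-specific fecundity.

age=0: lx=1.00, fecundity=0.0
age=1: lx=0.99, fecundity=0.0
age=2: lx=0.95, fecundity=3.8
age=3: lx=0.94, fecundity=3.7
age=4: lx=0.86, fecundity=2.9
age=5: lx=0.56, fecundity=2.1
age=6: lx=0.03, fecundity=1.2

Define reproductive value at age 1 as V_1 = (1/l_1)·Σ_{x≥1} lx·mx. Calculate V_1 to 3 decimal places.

10.903

lx·mx for x ≥ 1: 0, 3.61, 3.478, 2.494, 1.176, 0.036 → sum = 10.794
V_1 = 10.794 / l_1 = 10.794 / 0.99 = 10.90303… → 10.903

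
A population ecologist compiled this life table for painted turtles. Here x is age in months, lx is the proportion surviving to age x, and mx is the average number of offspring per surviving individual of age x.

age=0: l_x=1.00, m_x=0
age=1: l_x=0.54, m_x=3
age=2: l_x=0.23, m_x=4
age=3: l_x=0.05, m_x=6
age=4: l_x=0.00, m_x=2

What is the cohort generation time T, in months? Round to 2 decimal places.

1.54

lx·mx: 0, 1.62, 0.92, 0.3, 0 → R0 = 2.84
x·lx·mx: 0, 1.62, 1.84, 0.9, 0 → Σ = 4.36
T = 4.36 / 2.84 = 1.535211… → 1.54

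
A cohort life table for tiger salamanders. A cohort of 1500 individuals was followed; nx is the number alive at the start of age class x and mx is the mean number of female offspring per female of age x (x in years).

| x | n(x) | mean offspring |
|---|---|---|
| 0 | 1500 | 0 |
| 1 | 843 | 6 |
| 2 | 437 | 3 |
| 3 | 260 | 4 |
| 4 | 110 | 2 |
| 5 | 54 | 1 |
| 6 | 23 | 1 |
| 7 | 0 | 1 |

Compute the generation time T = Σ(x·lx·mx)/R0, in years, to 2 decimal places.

lx = nx/n0 = nx/1500: 1, 0.562, 0.29133…, 0.17333…, 0.07333…, 0.036, 0.01533…, 0
lx·mx: 0, 3.372, 0.874…, 0.693333…, 0.146667…, 0.036, 0.015333…, 0 → R0 = 5.137333…
x·lx·mx: 0, 3.372, 1.748…, 2.08…, 0.586667…, 0.18, 0.092…, 0 → Σ = 8.058667…
T = 8.058667… / 5.137333… = 1.568648… → 1.57

1.57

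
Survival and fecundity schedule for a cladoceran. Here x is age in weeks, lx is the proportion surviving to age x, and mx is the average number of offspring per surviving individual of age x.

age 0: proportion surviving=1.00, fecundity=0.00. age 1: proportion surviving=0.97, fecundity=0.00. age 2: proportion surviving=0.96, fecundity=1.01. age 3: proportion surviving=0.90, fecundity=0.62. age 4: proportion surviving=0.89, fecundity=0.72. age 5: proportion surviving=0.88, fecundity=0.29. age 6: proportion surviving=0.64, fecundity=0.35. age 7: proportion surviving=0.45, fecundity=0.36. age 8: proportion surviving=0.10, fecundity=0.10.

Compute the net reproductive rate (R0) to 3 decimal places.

2.820

lx·mx by age: 0, 0, 0.9696, 0.558, 0.6408, 0.2552, 0.224, 0.162, 0.01
R0 = Σ lx·mx = 2.8196 → 2.820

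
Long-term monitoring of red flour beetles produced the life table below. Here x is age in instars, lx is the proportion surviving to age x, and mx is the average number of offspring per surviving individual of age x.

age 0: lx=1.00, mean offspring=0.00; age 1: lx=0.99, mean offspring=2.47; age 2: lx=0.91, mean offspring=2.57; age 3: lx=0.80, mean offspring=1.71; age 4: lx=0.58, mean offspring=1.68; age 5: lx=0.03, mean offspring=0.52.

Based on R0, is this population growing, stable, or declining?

R0 = Σ lx·mx = 0 + 2.4453 + 2.3387 + 1.368 + 0.9744 + 0.0156 = 7.142
R0 > 1, so the population is growing.

growing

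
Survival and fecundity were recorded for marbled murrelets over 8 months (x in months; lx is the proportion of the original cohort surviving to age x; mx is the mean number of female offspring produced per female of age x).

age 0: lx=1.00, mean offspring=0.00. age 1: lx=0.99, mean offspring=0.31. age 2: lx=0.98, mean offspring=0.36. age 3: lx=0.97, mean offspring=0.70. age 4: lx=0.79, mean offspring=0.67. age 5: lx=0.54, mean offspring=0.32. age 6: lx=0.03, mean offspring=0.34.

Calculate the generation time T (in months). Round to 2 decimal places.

2.97

lx·mx: 0, 0.3069, 0.3528, 0.679, 0.5293, 0.1728, 0.0102 → R0 = 2.051
x·lx·mx: 0, 0.3069, 0.7056, 2.037, 2.1172, 0.864, 0.0612 → Σ = 6.0919
T = 6.0919 / 2.051 = 2.97021… → 2.97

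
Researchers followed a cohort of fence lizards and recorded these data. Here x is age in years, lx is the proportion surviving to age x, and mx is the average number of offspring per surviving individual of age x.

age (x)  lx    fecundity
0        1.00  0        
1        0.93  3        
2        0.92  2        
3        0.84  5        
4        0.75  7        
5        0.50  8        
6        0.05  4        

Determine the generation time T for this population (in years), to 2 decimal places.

lx·mx: 0, 2.79, 1.84, 4.2, 5.25, 4, 0.2 → R0 = 18.28
x·lx·mx: 0, 2.79, 3.68, 12.6, 21, 20, 1.2 → Σ = 61.27
T = 61.27 / 18.28 = 3.351751… → 3.35

3.35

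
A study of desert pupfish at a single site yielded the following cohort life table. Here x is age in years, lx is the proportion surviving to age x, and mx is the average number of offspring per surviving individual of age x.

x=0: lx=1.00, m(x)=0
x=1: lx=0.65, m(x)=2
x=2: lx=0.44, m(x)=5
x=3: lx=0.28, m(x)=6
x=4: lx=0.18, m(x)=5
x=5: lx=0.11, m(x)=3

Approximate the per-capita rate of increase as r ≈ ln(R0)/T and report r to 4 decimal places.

0.7448

R0 = Σ lx·mx = 0 + 1.3 + 2.2 + 1.68 + 0.9 + 0.33 = 6.41
Σ x·lx·mx = 15.99; T = 15.99/6.41 = 2.49454…
r ≈ ln(R0)/T = ln(6.41)/2.49454… = 0.74477… → 0.7448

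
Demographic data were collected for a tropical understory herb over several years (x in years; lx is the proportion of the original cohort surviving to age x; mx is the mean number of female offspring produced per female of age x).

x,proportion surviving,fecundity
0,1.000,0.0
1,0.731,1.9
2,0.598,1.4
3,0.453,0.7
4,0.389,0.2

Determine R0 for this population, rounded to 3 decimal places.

lx·mx by age: 0, 1.3889, 0.8372, 0.3171, 0.0778
R0 = Σ lx·mx = 2.621 → 2.621

2.621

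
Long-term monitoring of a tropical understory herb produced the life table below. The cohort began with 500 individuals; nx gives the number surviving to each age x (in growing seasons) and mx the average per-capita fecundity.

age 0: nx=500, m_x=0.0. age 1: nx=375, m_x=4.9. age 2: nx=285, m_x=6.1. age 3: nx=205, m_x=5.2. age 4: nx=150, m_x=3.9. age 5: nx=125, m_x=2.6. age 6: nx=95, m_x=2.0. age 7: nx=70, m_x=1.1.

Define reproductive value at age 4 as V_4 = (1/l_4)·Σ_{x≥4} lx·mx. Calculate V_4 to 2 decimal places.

lx = nx/n0 = nx/500: 1, 0.75, 0.57, 0.41, 0.3, 0.25, 0.19, 0.14
lx·mx for x ≥ 4: 1.17, 0.65, 0.38, 0.154 → sum = 2.354
V_4 = 2.354 / l_4 = 2.354 / 0.3 = 7.846667… → 7.85

7.85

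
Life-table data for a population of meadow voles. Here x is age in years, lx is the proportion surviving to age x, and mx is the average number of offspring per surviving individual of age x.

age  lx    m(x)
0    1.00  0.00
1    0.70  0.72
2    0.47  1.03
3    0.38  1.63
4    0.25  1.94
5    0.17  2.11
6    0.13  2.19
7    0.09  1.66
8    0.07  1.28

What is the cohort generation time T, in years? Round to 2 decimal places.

lx·mx: 0, 0.504, 0.4841, 0.6194, 0.485, 0.3587, 0.2847, 0.1494, 0.0896 → R0 = 2.9749
x·lx·mx: 0, 0.504, 0.9682, 1.8582, 1.94, 1.7935, 1.7082, 1.0458, 0.7168 → Σ = 10.5347
T = 10.5347 / 2.9749 = 3.541195… → 3.54

3.54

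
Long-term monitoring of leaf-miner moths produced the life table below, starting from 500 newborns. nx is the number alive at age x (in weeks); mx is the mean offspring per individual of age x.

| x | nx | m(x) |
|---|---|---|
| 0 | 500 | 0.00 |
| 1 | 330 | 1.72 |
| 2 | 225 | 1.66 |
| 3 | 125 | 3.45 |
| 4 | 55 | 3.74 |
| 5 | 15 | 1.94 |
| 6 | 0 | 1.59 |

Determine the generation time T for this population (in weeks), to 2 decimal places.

lx = nx/n0 = nx/500: 1, 0.66, 0.45, 0.25, 0.11, 0.03, 0
lx·mx: 0, 1.1352, 0.747, 0.8625, 0.4114, 0.0582, 0 → R0 = 3.2143
x·lx·mx: 0, 1.1352, 1.494, 2.5875, 1.6456, 0.291, 0 → Σ = 7.1533
T = 7.1533 / 3.2143 = 2.225461… → 2.23

2.23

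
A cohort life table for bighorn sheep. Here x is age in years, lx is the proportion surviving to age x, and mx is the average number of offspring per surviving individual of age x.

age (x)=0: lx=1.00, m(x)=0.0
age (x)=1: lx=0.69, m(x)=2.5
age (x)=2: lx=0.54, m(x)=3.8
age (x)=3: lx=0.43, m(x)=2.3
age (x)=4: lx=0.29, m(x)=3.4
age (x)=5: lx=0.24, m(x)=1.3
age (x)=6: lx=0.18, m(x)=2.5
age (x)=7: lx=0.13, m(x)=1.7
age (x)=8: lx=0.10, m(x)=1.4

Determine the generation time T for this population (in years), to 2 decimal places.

lx·mx: 0, 1.725, 2.052, 0.989, 0.986, 0.312, 0.45, 0.221, 0.14 → R0 = 6.875
x·lx·mx: 0, 1.725, 4.104, 2.967, 3.944, 1.56, 2.7, 1.547, 1.12 → Σ = 19.667
T = 19.667 / 6.875 = 2.860655… → 2.86

2.86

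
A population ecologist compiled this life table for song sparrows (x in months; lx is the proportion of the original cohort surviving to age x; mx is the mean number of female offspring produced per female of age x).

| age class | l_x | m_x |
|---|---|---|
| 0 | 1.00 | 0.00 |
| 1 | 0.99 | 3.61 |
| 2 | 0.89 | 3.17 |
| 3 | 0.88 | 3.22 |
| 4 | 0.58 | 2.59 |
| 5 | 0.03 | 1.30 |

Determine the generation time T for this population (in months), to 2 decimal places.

2.22

lx·mx: 0, 3.5739, 2.8213, 2.8336, 1.5022, 0.039 → R0 = 10.77
x·lx·mx: 0, 3.5739, 5.6426, 8.5008, 6.0088, 0.195 → Σ = 23.9211
T = 23.9211 / 10.77 = 2.221086… → 2.22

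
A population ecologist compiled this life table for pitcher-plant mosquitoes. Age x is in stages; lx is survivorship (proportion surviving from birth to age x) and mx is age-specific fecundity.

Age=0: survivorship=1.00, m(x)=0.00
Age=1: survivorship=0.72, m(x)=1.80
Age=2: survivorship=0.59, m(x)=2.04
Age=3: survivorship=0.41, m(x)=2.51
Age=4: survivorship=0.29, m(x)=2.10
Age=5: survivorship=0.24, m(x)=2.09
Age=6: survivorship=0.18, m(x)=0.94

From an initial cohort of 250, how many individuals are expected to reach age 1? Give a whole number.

Expected survivors = N0 · l_1 = 250 × 0.72 = 180 → 180

180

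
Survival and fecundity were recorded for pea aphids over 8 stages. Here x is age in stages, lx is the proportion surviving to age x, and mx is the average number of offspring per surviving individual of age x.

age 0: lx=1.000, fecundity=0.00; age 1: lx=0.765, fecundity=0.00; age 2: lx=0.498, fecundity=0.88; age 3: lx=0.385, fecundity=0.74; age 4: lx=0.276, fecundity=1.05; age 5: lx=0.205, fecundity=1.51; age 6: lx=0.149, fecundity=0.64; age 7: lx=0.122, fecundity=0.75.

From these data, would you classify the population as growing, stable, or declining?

R0 = Σ lx·mx = 0 + 0 + 0.43824 + 0.2849 + 0.2898 + 0.30955 + 0.09536 + 0.0915 = 1.50935
R0 > 1, so the population is growing.

growing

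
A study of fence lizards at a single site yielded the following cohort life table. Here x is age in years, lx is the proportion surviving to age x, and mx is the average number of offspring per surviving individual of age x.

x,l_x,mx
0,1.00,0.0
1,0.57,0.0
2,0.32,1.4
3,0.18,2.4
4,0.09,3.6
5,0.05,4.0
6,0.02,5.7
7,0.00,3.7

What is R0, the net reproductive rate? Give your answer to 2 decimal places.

lx·mx by age: 0, 0, 0.448, 0.432, 0.324, 0.2, 0.114, 0
R0 = Σ lx·mx = 1.518 → 1.52

1.52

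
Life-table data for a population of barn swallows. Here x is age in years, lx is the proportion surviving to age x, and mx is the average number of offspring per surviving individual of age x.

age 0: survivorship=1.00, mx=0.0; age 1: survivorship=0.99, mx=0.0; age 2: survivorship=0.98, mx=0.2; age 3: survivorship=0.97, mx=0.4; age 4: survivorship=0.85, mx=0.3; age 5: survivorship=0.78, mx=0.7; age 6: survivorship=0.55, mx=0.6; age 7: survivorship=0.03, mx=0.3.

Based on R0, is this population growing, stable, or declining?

R0 = Σ lx·mx = 0 + 0 + 0.196 + 0.388 + 0.255 + 0.546 + 0.33 + 0.009 = 1.724
R0 > 1, so the population is growing.

growing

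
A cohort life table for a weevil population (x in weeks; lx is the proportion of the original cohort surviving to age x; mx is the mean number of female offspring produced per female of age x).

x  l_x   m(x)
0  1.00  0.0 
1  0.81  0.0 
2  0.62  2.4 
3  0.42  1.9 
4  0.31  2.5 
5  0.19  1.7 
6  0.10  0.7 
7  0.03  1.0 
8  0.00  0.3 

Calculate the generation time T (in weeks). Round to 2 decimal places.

3.08

lx·mx: 0, 0, 1.488, 0.798, 0.775, 0.323, 0.07, 0.03, 0 → R0 = 3.484
x·lx·mx: 0, 0, 2.976, 2.394, 3.1, 1.615, 0.42, 0.21, 0 → Σ = 10.715
T = 10.715 / 3.484 = 3.075488… → 3.08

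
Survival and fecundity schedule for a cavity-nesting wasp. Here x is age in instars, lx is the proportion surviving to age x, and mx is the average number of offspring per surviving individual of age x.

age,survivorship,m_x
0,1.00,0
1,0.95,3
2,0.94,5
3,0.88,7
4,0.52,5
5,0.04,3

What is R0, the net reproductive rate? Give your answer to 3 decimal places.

lx·mx by age: 0, 2.85, 4.7, 6.16, 2.6, 0.12
R0 = Σ lx·mx = 16.43 → 16.430

16.430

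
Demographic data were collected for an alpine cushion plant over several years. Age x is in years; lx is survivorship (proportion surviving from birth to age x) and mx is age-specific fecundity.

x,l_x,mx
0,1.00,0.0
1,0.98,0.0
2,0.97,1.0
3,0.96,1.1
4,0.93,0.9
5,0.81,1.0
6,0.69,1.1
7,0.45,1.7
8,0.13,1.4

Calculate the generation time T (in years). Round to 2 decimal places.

4.44

lx·mx: 0, 0, 0.97, 1.056, 0.837, 0.81, 0.759, 0.765, 0.182 → R0 = 5.379
x·lx·mx: 0, 0, 1.94, 3.168, 3.348, 4.05, 4.554, 5.355, 1.456 → Σ = 23.871
T = 23.871 / 5.379 = 4.437814… → 4.44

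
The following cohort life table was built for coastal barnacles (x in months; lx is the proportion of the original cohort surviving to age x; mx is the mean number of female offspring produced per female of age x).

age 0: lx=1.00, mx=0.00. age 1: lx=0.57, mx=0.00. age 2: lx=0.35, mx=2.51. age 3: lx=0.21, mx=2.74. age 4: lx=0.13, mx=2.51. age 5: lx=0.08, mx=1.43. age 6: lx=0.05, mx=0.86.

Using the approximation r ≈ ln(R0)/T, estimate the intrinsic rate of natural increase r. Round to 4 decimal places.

0.2281

R0 = Σ lx·mx = 0 + 0 + 0.8785 + 0.5754 + 0.3263 + 0.1144 + 0.043 = 1.9376
Σ x·lx·mx = 5.6184; T = 5.6184/1.9376 = 2.89967…
r ≈ ln(R0)/T = ln(1.9376)/2.89967… = 0.228112… → 0.2281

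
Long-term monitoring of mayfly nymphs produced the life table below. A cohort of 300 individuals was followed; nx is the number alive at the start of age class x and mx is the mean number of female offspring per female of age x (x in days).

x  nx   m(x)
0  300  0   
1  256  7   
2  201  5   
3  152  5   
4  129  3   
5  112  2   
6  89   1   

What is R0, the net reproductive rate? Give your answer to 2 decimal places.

lx = nx/n0 = nx/300: 1, 0.85333…, 0.67, 0.50667…, 0.43, 0.37333…, 0.29667…
lx·mx by age: 0, 5.973333…, 3.35, 2.533333…, 1.29, 0.746667…, 0.296667…
R0 = Σ lx·mx = 14.19… → 14.19

14.19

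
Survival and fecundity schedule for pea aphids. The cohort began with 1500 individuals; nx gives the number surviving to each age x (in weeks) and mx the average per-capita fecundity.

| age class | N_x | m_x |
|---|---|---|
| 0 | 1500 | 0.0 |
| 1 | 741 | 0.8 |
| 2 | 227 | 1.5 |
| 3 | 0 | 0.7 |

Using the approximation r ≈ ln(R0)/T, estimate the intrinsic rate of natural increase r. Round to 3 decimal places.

-0.348

lx = nx/n0 = nx/1500: 1, 0.494, 0.15133…, 0
R0 = Σ lx·mx = 0 + 0.3952 + 0.227… + 0 = 0.6222…
Σ x·lx·mx = 0.8492…; T = 0.8492…/0.6222… = 1.36483…
r ≈ ln(R0)/T = ln(0.6222…)/1.36483… = -0.34766… → -0.348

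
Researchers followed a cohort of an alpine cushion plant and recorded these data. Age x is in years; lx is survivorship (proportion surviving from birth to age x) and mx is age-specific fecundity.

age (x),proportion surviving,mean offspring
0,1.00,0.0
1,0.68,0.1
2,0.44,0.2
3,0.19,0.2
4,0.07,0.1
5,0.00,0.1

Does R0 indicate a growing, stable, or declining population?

declining

R0 = Σ lx·mx = 0 + 0.068 + 0.088 + 0.038 + 0.007 + 0 = 0.201
R0 < 1, so the population is declining.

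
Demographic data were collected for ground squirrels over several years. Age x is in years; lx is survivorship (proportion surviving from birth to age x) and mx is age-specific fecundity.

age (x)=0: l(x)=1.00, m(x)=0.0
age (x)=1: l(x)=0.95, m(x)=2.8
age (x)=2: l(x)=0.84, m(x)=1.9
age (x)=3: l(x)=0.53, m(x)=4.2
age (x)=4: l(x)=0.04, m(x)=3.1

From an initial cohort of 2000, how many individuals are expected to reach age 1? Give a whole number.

1900

Expected survivors = N0 · l_1 = 2000 × 0.95 = 1900 → 1900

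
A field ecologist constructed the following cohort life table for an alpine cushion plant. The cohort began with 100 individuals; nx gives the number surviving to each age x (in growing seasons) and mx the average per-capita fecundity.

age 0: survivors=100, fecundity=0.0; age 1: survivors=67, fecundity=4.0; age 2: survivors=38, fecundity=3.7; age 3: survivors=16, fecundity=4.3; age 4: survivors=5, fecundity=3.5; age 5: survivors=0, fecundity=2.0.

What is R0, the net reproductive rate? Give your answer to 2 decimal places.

4.95

lx = nx/n0 = nx/100: 1, 0.67, 0.38, 0.16, 0.05, 0
lx·mx by age: 0, 2.68, 1.406, 0.688, 0.175, 0
R0 = Σ lx·mx = 4.949 → 4.95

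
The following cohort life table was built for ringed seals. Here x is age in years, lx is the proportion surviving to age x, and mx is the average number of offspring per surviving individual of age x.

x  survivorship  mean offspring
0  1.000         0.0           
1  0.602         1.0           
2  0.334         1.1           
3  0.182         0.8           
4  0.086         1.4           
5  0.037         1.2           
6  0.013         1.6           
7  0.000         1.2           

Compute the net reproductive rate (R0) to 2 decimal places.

1.30

lx·mx by age: 0, 0.602, 0.3674, 0.1456, 0.1204, 0.0444, 0.0208, 0
R0 = Σ lx·mx = 1.3006 → 1.30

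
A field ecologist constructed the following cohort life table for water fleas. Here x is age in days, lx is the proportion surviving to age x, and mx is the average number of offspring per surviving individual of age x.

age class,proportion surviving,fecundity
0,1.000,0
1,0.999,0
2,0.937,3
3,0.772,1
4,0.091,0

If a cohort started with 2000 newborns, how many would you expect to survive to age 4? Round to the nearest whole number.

Expected survivors = N0 · l_4 = 2000 × 0.091 = 182 → 182

182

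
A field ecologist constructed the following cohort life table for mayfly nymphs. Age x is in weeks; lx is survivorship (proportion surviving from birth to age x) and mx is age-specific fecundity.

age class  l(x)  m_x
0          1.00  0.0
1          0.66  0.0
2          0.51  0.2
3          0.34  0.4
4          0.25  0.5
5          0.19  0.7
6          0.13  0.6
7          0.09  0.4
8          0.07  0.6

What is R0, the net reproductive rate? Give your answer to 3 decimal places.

lx·mx by age: 0, 0, 0.102, 0.136, 0.125, 0.133, 0.078, 0.036, 0.042
R0 = Σ lx·mx = 0.652 → 0.652

0.652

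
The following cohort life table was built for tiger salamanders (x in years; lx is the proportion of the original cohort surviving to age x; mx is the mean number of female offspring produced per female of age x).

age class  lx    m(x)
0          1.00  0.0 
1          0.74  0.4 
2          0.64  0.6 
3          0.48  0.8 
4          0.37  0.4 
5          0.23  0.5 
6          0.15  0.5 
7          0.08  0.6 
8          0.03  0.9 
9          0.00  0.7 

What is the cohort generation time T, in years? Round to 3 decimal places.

2.969

lx·mx: 0, 0.296, 0.384, 0.384, 0.148, 0.115, 0.075, 0.048, 0.027, 0 → R0 = 1.477
x·lx·mx: 0, 0.296, 0.768, 1.152, 0.592, 0.575, 0.45, 0.336, 0.216, 0 → Σ = 4.385
T = 4.385 / 1.477 = 2.968856… → 2.969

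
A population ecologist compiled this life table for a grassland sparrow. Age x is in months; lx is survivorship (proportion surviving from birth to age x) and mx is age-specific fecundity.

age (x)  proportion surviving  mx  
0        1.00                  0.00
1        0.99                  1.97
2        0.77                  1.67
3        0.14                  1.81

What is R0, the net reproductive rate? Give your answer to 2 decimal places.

3.49

lx·mx by age: 0, 1.9503, 1.2859, 0.2534
R0 = Σ lx·mx = 3.4896 → 3.49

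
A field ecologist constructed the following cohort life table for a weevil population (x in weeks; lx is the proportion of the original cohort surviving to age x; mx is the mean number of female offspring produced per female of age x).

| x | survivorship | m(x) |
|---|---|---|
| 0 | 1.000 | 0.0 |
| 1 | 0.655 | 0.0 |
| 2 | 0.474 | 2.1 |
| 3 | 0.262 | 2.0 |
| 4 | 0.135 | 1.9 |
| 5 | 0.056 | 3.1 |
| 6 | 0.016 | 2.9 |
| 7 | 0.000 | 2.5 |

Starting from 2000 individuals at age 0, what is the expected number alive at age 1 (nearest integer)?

1310

Expected survivors = N0 · l_1 = 2000 × 0.655 = 1310 → 1310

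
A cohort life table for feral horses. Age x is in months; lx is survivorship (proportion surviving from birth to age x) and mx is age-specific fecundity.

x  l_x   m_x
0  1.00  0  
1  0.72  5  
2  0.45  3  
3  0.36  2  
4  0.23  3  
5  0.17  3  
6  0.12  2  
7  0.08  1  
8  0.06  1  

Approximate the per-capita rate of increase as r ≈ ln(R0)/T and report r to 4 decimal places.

0.8838

R0 = Σ lx·mx = 0 + 3.6 + 1.35 + 0.72 + 0.69 + 0.51 + 0.24 + 0.08 + 0.06 = 7.25
Σ x·lx·mx = 16.25; T = 16.25/7.25 = 2.24138…
r ≈ ln(R0)/T = ln(7.25)/2.24138… = 0.883831… → 0.8838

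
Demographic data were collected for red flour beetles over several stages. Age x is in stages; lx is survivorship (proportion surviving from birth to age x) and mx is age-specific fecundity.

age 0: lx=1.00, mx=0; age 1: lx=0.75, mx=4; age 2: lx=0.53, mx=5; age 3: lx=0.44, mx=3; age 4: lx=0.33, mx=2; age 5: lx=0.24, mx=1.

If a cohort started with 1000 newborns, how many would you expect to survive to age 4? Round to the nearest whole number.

330

Expected survivors = N0 · l_4 = 1000 × 0.33 = 330 → 330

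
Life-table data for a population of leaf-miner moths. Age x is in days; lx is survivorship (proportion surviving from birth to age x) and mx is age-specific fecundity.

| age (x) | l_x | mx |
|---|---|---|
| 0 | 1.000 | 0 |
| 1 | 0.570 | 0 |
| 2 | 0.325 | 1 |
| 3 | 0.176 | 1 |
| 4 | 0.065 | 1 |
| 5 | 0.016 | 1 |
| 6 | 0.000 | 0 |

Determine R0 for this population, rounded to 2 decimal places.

lx·mx by age: 0, 0, 0.325, 0.176, 0.065, 0.016, 0
R0 = Σ lx·mx = 0.582 → 0.58

0.58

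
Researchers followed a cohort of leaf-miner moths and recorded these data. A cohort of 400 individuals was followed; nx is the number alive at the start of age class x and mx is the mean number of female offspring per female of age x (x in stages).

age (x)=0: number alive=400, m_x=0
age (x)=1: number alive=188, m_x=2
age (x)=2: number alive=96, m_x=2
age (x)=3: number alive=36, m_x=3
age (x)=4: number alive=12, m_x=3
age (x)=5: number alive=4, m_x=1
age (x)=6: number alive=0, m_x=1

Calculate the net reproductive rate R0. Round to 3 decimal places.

lx = nx/n0 = nx/400: 1, 0.47, 0.24, 0.09, 0.03, 0.01, 0
lx·mx by age: 0, 0.94, 0.48, 0.27, 0.09, 0.01, 0
R0 = Σ lx·mx = 1.79 → 1.790

1.790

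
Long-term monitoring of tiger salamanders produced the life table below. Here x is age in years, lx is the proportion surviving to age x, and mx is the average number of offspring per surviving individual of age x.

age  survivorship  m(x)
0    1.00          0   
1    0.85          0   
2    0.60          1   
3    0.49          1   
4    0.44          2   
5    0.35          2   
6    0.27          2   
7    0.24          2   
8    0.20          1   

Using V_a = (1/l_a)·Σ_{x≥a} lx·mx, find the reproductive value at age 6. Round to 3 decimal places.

4.519

lx·mx for x ≥ 6: 0.54, 0.48, 0.2 → sum = 1.22
V_6 = 1.22 / l_6 = 1.22 / 0.27 = 4.518519… → 4.519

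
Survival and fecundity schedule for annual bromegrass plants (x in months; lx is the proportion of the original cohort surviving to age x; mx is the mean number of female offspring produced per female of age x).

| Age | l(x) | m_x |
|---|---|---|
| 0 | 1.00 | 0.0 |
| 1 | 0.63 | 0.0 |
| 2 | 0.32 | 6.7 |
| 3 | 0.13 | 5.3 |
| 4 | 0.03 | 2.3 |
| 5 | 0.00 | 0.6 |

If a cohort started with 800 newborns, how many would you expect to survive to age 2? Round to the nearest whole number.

256

Expected survivors = N0 · l_2 = 800 × 0.32 = 256 → 256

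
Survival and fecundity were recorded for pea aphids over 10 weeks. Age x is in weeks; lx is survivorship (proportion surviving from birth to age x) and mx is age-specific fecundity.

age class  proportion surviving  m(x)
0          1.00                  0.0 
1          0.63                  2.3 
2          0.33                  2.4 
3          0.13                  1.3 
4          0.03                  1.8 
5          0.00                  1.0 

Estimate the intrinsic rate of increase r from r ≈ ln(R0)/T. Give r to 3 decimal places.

R0 = Σ lx·mx = 0 + 1.449 + 0.792 + 0.169 + 0.054 + 0 = 2.464
Σ x·lx·mx = 3.756; T = 3.756/2.464 = 1.52435…
r ≈ ln(R0)/T = ln(2.464)/1.52435… = 0.59159… → 0.592

0.592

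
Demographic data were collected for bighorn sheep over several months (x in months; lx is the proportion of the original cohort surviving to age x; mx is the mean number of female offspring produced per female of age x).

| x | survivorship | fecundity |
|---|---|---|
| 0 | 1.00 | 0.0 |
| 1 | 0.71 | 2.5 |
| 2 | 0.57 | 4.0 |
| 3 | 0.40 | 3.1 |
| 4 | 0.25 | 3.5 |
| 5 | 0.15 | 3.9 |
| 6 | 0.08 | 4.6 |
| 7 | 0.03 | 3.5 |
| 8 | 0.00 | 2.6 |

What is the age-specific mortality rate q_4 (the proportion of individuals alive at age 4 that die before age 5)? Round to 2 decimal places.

q_4 = (l_4 − l_5) / l_4 = (0.25 − 0.15) / 0.25
     = 0.1 / 0.25 = 0.4 → 0.40

0.40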